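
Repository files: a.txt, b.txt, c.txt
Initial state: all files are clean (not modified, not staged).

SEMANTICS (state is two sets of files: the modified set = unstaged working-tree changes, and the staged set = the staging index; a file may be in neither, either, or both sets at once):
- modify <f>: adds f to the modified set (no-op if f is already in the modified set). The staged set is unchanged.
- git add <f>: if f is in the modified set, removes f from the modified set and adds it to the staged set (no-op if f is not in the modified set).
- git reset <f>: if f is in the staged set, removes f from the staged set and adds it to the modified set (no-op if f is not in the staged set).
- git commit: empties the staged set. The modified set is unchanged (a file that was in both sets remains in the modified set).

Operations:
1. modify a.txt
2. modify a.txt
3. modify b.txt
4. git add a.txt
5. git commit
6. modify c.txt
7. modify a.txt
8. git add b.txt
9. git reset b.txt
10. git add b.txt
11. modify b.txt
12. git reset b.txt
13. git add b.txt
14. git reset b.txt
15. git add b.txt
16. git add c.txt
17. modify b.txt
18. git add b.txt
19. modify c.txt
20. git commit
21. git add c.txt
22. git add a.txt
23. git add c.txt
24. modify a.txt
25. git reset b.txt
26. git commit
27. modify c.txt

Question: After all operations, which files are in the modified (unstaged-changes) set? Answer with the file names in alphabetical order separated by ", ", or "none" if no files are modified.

Answer: a.txt, c.txt

Derivation:
After op 1 (modify a.txt): modified={a.txt} staged={none}
After op 2 (modify a.txt): modified={a.txt} staged={none}
After op 3 (modify b.txt): modified={a.txt, b.txt} staged={none}
After op 4 (git add a.txt): modified={b.txt} staged={a.txt}
After op 5 (git commit): modified={b.txt} staged={none}
After op 6 (modify c.txt): modified={b.txt, c.txt} staged={none}
After op 7 (modify a.txt): modified={a.txt, b.txt, c.txt} staged={none}
After op 8 (git add b.txt): modified={a.txt, c.txt} staged={b.txt}
After op 9 (git reset b.txt): modified={a.txt, b.txt, c.txt} staged={none}
After op 10 (git add b.txt): modified={a.txt, c.txt} staged={b.txt}
After op 11 (modify b.txt): modified={a.txt, b.txt, c.txt} staged={b.txt}
After op 12 (git reset b.txt): modified={a.txt, b.txt, c.txt} staged={none}
After op 13 (git add b.txt): modified={a.txt, c.txt} staged={b.txt}
After op 14 (git reset b.txt): modified={a.txt, b.txt, c.txt} staged={none}
After op 15 (git add b.txt): modified={a.txt, c.txt} staged={b.txt}
After op 16 (git add c.txt): modified={a.txt} staged={b.txt, c.txt}
After op 17 (modify b.txt): modified={a.txt, b.txt} staged={b.txt, c.txt}
After op 18 (git add b.txt): modified={a.txt} staged={b.txt, c.txt}
After op 19 (modify c.txt): modified={a.txt, c.txt} staged={b.txt, c.txt}
After op 20 (git commit): modified={a.txt, c.txt} staged={none}
After op 21 (git add c.txt): modified={a.txt} staged={c.txt}
After op 22 (git add a.txt): modified={none} staged={a.txt, c.txt}
After op 23 (git add c.txt): modified={none} staged={a.txt, c.txt}
After op 24 (modify a.txt): modified={a.txt} staged={a.txt, c.txt}
After op 25 (git reset b.txt): modified={a.txt} staged={a.txt, c.txt}
After op 26 (git commit): modified={a.txt} staged={none}
After op 27 (modify c.txt): modified={a.txt, c.txt} staged={none}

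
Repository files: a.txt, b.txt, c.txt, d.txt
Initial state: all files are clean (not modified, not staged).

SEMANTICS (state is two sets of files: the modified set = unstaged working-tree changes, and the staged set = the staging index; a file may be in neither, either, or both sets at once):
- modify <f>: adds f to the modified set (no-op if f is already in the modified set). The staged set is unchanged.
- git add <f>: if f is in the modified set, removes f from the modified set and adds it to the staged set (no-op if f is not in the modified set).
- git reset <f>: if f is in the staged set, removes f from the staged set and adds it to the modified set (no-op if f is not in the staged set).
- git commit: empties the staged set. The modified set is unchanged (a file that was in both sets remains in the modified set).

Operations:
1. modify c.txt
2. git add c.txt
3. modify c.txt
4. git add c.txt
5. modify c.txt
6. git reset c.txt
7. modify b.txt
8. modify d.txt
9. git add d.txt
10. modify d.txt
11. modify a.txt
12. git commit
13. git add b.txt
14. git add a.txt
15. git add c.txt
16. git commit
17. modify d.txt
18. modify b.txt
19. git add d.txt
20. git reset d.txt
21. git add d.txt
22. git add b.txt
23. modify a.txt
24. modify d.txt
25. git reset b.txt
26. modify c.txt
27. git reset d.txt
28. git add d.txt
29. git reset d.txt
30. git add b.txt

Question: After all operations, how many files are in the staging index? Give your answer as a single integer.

Answer: 1

Derivation:
After op 1 (modify c.txt): modified={c.txt} staged={none}
After op 2 (git add c.txt): modified={none} staged={c.txt}
After op 3 (modify c.txt): modified={c.txt} staged={c.txt}
After op 4 (git add c.txt): modified={none} staged={c.txt}
After op 5 (modify c.txt): modified={c.txt} staged={c.txt}
After op 6 (git reset c.txt): modified={c.txt} staged={none}
After op 7 (modify b.txt): modified={b.txt, c.txt} staged={none}
After op 8 (modify d.txt): modified={b.txt, c.txt, d.txt} staged={none}
After op 9 (git add d.txt): modified={b.txt, c.txt} staged={d.txt}
After op 10 (modify d.txt): modified={b.txt, c.txt, d.txt} staged={d.txt}
After op 11 (modify a.txt): modified={a.txt, b.txt, c.txt, d.txt} staged={d.txt}
After op 12 (git commit): modified={a.txt, b.txt, c.txt, d.txt} staged={none}
After op 13 (git add b.txt): modified={a.txt, c.txt, d.txt} staged={b.txt}
After op 14 (git add a.txt): modified={c.txt, d.txt} staged={a.txt, b.txt}
After op 15 (git add c.txt): modified={d.txt} staged={a.txt, b.txt, c.txt}
After op 16 (git commit): modified={d.txt} staged={none}
After op 17 (modify d.txt): modified={d.txt} staged={none}
After op 18 (modify b.txt): modified={b.txt, d.txt} staged={none}
After op 19 (git add d.txt): modified={b.txt} staged={d.txt}
After op 20 (git reset d.txt): modified={b.txt, d.txt} staged={none}
After op 21 (git add d.txt): modified={b.txt} staged={d.txt}
After op 22 (git add b.txt): modified={none} staged={b.txt, d.txt}
After op 23 (modify a.txt): modified={a.txt} staged={b.txt, d.txt}
After op 24 (modify d.txt): modified={a.txt, d.txt} staged={b.txt, d.txt}
After op 25 (git reset b.txt): modified={a.txt, b.txt, d.txt} staged={d.txt}
After op 26 (modify c.txt): modified={a.txt, b.txt, c.txt, d.txt} staged={d.txt}
After op 27 (git reset d.txt): modified={a.txt, b.txt, c.txt, d.txt} staged={none}
After op 28 (git add d.txt): modified={a.txt, b.txt, c.txt} staged={d.txt}
After op 29 (git reset d.txt): modified={a.txt, b.txt, c.txt, d.txt} staged={none}
After op 30 (git add b.txt): modified={a.txt, c.txt, d.txt} staged={b.txt}
Final staged set: {b.txt} -> count=1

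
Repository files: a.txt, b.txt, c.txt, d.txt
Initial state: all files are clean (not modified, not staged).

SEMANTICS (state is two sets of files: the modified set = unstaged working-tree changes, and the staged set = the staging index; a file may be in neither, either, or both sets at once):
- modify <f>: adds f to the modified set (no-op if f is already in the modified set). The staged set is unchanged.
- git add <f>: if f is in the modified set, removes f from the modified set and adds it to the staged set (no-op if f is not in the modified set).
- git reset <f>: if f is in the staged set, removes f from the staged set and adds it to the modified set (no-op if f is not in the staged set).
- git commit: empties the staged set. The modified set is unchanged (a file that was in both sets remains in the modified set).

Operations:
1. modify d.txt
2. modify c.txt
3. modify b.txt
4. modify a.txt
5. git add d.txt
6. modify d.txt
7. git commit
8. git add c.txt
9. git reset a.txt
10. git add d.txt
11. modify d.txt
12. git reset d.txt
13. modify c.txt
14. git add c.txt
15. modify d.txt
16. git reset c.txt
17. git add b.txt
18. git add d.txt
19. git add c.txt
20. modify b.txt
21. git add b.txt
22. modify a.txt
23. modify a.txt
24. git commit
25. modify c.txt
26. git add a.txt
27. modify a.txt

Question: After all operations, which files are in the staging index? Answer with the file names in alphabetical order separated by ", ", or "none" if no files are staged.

Answer: a.txt

Derivation:
After op 1 (modify d.txt): modified={d.txt} staged={none}
After op 2 (modify c.txt): modified={c.txt, d.txt} staged={none}
After op 3 (modify b.txt): modified={b.txt, c.txt, d.txt} staged={none}
After op 4 (modify a.txt): modified={a.txt, b.txt, c.txt, d.txt} staged={none}
After op 5 (git add d.txt): modified={a.txt, b.txt, c.txt} staged={d.txt}
After op 6 (modify d.txt): modified={a.txt, b.txt, c.txt, d.txt} staged={d.txt}
After op 7 (git commit): modified={a.txt, b.txt, c.txt, d.txt} staged={none}
After op 8 (git add c.txt): modified={a.txt, b.txt, d.txt} staged={c.txt}
After op 9 (git reset a.txt): modified={a.txt, b.txt, d.txt} staged={c.txt}
After op 10 (git add d.txt): modified={a.txt, b.txt} staged={c.txt, d.txt}
After op 11 (modify d.txt): modified={a.txt, b.txt, d.txt} staged={c.txt, d.txt}
After op 12 (git reset d.txt): modified={a.txt, b.txt, d.txt} staged={c.txt}
After op 13 (modify c.txt): modified={a.txt, b.txt, c.txt, d.txt} staged={c.txt}
After op 14 (git add c.txt): modified={a.txt, b.txt, d.txt} staged={c.txt}
After op 15 (modify d.txt): modified={a.txt, b.txt, d.txt} staged={c.txt}
After op 16 (git reset c.txt): modified={a.txt, b.txt, c.txt, d.txt} staged={none}
After op 17 (git add b.txt): modified={a.txt, c.txt, d.txt} staged={b.txt}
After op 18 (git add d.txt): modified={a.txt, c.txt} staged={b.txt, d.txt}
After op 19 (git add c.txt): modified={a.txt} staged={b.txt, c.txt, d.txt}
After op 20 (modify b.txt): modified={a.txt, b.txt} staged={b.txt, c.txt, d.txt}
After op 21 (git add b.txt): modified={a.txt} staged={b.txt, c.txt, d.txt}
After op 22 (modify a.txt): modified={a.txt} staged={b.txt, c.txt, d.txt}
After op 23 (modify a.txt): modified={a.txt} staged={b.txt, c.txt, d.txt}
After op 24 (git commit): modified={a.txt} staged={none}
After op 25 (modify c.txt): modified={a.txt, c.txt} staged={none}
After op 26 (git add a.txt): modified={c.txt} staged={a.txt}
After op 27 (modify a.txt): modified={a.txt, c.txt} staged={a.txt}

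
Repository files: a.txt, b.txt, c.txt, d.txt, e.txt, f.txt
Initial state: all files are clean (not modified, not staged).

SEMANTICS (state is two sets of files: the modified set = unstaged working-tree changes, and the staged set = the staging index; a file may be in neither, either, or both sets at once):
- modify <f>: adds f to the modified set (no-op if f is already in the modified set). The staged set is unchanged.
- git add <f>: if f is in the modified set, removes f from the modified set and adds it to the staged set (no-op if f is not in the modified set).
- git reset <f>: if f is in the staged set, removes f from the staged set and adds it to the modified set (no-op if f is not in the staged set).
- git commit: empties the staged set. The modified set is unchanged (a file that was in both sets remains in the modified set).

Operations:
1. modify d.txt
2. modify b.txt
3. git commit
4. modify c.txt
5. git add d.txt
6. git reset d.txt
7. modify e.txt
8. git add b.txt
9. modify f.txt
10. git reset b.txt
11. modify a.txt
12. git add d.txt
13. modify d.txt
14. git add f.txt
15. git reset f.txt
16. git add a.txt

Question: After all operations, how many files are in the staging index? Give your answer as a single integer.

Answer: 2

Derivation:
After op 1 (modify d.txt): modified={d.txt} staged={none}
After op 2 (modify b.txt): modified={b.txt, d.txt} staged={none}
After op 3 (git commit): modified={b.txt, d.txt} staged={none}
After op 4 (modify c.txt): modified={b.txt, c.txt, d.txt} staged={none}
After op 5 (git add d.txt): modified={b.txt, c.txt} staged={d.txt}
After op 6 (git reset d.txt): modified={b.txt, c.txt, d.txt} staged={none}
After op 7 (modify e.txt): modified={b.txt, c.txt, d.txt, e.txt} staged={none}
After op 8 (git add b.txt): modified={c.txt, d.txt, e.txt} staged={b.txt}
After op 9 (modify f.txt): modified={c.txt, d.txt, e.txt, f.txt} staged={b.txt}
After op 10 (git reset b.txt): modified={b.txt, c.txt, d.txt, e.txt, f.txt} staged={none}
After op 11 (modify a.txt): modified={a.txt, b.txt, c.txt, d.txt, e.txt, f.txt} staged={none}
After op 12 (git add d.txt): modified={a.txt, b.txt, c.txt, e.txt, f.txt} staged={d.txt}
After op 13 (modify d.txt): modified={a.txt, b.txt, c.txt, d.txt, e.txt, f.txt} staged={d.txt}
After op 14 (git add f.txt): modified={a.txt, b.txt, c.txt, d.txt, e.txt} staged={d.txt, f.txt}
After op 15 (git reset f.txt): modified={a.txt, b.txt, c.txt, d.txt, e.txt, f.txt} staged={d.txt}
After op 16 (git add a.txt): modified={b.txt, c.txt, d.txt, e.txt, f.txt} staged={a.txt, d.txt}
Final staged set: {a.txt, d.txt} -> count=2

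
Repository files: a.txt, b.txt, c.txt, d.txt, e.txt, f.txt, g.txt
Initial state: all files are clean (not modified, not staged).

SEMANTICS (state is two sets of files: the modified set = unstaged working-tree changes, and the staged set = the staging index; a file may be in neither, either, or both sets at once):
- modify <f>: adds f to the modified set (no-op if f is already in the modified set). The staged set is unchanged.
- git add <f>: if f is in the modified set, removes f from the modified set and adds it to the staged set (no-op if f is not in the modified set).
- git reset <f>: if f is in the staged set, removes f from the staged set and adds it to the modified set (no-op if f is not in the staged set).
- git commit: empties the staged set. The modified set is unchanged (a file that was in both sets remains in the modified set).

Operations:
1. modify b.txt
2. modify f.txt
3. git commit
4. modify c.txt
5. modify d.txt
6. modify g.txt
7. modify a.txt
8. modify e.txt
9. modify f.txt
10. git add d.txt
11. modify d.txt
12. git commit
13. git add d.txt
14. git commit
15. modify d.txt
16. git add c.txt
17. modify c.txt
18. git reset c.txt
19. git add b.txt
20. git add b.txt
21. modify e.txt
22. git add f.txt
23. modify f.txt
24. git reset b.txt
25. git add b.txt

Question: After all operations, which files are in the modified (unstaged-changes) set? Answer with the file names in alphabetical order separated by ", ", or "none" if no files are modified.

After op 1 (modify b.txt): modified={b.txt} staged={none}
After op 2 (modify f.txt): modified={b.txt, f.txt} staged={none}
After op 3 (git commit): modified={b.txt, f.txt} staged={none}
After op 4 (modify c.txt): modified={b.txt, c.txt, f.txt} staged={none}
After op 5 (modify d.txt): modified={b.txt, c.txt, d.txt, f.txt} staged={none}
After op 6 (modify g.txt): modified={b.txt, c.txt, d.txt, f.txt, g.txt} staged={none}
After op 7 (modify a.txt): modified={a.txt, b.txt, c.txt, d.txt, f.txt, g.txt} staged={none}
After op 8 (modify e.txt): modified={a.txt, b.txt, c.txt, d.txt, e.txt, f.txt, g.txt} staged={none}
After op 9 (modify f.txt): modified={a.txt, b.txt, c.txt, d.txt, e.txt, f.txt, g.txt} staged={none}
After op 10 (git add d.txt): modified={a.txt, b.txt, c.txt, e.txt, f.txt, g.txt} staged={d.txt}
After op 11 (modify d.txt): modified={a.txt, b.txt, c.txt, d.txt, e.txt, f.txt, g.txt} staged={d.txt}
After op 12 (git commit): modified={a.txt, b.txt, c.txt, d.txt, e.txt, f.txt, g.txt} staged={none}
After op 13 (git add d.txt): modified={a.txt, b.txt, c.txt, e.txt, f.txt, g.txt} staged={d.txt}
After op 14 (git commit): modified={a.txt, b.txt, c.txt, e.txt, f.txt, g.txt} staged={none}
After op 15 (modify d.txt): modified={a.txt, b.txt, c.txt, d.txt, e.txt, f.txt, g.txt} staged={none}
After op 16 (git add c.txt): modified={a.txt, b.txt, d.txt, e.txt, f.txt, g.txt} staged={c.txt}
After op 17 (modify c.txt): modified={a.txt, b.txt, c.txt, d.txt, e.txt, f.txt, g.txt} staged={c.txt}
After op 18 (git reset c.txt): modified={a.txt, b.txt, c.txt, d.txt, e.txt, f.txt, g.txt} staged={none}
After op 19 (git add b.txt): modified={a.txt, c.txt, d.txt, e.txt, f.txt, g.txt} staged={b.txt}
After op 20 (git add b.txt): modified={a.txt, c.txt, d.txt, e.txt, f.txt, g.txt} staged={b.txt}
After op 21 (modify e.txt): modified={a.txt, c.txt, d.txt, e.txt, f.txt, g.txt} staged={b.txt}
After op 22 (git add f.txt): modified={a.txt, c.txt, d.txt, e.txt, g.txt} staged={b.txt, f.txt}
After op 23 (modify f.txt): modified={a.txt, c.txt, d.txt, e.txt, f.txt, g.txt} staged={b.txt, f.txt}
After op 24 (git reset b.txt): modified={a.txt, b.txt, c.txt, d.txt, e.txt, f.txt, g.txt} staged={f.txt}
After op 25 (git add b.txt): modified={a.txt, c.txt, d.txt, e.txt, f.txt, g.txt} staged={b.txt, f.txt}

Answer: a.txt, c.txt, d.txt, e.txt, f.txt, g.txt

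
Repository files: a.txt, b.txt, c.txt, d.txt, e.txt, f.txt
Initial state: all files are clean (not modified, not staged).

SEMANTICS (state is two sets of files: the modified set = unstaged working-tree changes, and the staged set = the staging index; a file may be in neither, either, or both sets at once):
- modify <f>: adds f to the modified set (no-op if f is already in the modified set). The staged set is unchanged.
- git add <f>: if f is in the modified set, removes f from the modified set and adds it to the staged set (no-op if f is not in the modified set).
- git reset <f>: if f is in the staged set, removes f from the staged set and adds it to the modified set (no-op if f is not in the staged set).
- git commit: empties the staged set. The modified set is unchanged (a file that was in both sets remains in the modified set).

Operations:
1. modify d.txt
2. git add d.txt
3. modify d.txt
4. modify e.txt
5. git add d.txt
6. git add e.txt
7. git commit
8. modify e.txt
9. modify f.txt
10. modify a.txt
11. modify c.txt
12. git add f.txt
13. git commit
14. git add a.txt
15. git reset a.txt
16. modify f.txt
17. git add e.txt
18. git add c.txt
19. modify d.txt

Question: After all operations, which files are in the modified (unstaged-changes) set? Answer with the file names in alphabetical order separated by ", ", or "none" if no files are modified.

Answer: a.txt, d.txt, f.txt

Derivation:
After op 1 (modify d.txt): modified={d.txt} staged={none}
After op 2 (git add d.txt): modified={none} staged={d.txt}
After op 3 (modify d.txt): modified={d.txt} staged={d.txt}
After op 4 (modify e.txt): modified={d.txt, e.txt} staged={d.txt}
After op 5 (git add d.txt): modified={e.txt} staged={d.txt}
After op 6 (git add e.txt): modified={none} staged={d.txt, e.txt}
After op 7 (git commit): modified={none} staged={none}
After op 8 (modify e.txt): modified={e.txt} staged={none}
After op 9 (modify f.txt): modified={e.txt, f.txt} staged={none}
After op 10 (modify a.txt): modified={a.txt, e.txt, f.txt} staged={none}
After op 11 (modify c.txt): modified={a.txt, c.txt, e.txt, f.txt} staged={none}
After op 12 (git add f.txt): modified={a.txt, c.txt, e.txt} staged={f.txt}
After op 13 (git commit): modified={a.txt, c.txt, e.txt} staged={none}
After op 14 (git add a.txt): modified={c.txt, e.txt} staged={a.txt}
After op 15 (git reset a.txt): modified={a.txt, c.txt, e.txt} staged={none}
After op 16 (modify f.txt): modified={a.txt, c.txt, e.txt, f.txt} staged={none}
After op 17 (git add e.txt): modified={a.txt, c.txt, f.txt} staged={e.txt}
After op 18 (git add c.txt): modified={a.txt, f.txt} staged={c.txt, e.txt}
After op 19 (modify d.txt): modified={a.txt, d.txt, f.txt} staged={c.txt, e.txt}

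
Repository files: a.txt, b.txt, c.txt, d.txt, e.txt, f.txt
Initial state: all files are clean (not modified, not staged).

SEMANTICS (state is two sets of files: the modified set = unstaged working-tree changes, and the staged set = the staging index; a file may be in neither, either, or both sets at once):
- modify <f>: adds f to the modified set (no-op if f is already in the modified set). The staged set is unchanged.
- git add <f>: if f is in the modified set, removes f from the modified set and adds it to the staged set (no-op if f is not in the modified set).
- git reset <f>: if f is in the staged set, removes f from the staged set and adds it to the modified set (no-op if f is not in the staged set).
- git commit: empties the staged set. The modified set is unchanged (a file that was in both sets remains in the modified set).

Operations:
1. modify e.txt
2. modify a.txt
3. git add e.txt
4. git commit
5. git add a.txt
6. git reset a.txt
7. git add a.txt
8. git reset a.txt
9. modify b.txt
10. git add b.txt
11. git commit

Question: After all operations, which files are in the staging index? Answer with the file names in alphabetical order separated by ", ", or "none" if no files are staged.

After op 1 (modify e.txt): modified={e.txt} staged={none}
After op 2 (modify a.txt): modified={a.txt, e.txt} staged={none}
After op 3 (git add e.txt): modified={a.txt} staged={e.txt}
After op 4 (git commit): modified={a.txt} staged={none}
After op 5 (git add a.txt): modified={none} staged={a.txt}
After op 6 (git reset a.txt): modified={a.txt} staged={none}
After op 7 (git add a.txt): modified={none} staged={a.txt}
After op 8 (git reset a.txt): modified={a.txt} staged={none}
After op 9 (modify b.txt): modified={a.txt, b.txt} staged={none}
After op 10 (git add b.txt): modified={a.txt} staged={b.txt}
After op 11 (git commit): modified={a.txt} staged={none}

Answer: none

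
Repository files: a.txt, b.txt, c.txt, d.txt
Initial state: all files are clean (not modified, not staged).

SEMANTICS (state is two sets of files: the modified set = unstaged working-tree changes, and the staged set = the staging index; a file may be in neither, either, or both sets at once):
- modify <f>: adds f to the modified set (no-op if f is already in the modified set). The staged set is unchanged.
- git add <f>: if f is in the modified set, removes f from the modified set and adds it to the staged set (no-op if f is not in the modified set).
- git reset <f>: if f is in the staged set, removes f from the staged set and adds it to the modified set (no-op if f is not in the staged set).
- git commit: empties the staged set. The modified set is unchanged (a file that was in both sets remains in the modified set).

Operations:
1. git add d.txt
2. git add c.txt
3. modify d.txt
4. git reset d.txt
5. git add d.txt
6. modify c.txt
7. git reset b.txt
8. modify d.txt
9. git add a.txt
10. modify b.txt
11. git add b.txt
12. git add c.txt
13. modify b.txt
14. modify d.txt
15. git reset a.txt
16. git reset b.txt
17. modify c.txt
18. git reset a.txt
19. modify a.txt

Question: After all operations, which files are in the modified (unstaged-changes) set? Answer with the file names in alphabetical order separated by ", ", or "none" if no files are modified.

After op 1 (git add d.txt): modified={none} staged={none}
After op 2 (git add c.txt): modified={none} staged={none}
After op 3 (modify d.txt): modified={d.txt} staged={none}
After op 4 (git reset d.txt): modified={d.txt} staged={none}
After op 5 (git add d.txt): modified={none} staged={d.txt}
After op 6 (modify c.txt): modified={c.txt} staged={d.txt}
After op 7 (git reset b.txt): modified={c.txt} staged={d.txt}
After op 8 (modify d.txt): modified={c.txt, d.txt} staged={d.txt}
After op 9 (git add a.txt): modified={c.txt, d.txt} staged={d.txt}
After op 10 (modify b.txt): modified={b.txt, c.txt, d.txt} staged={d.txt}
After op 11 (git add b.txt): modified={c.txt, d.txt} staged={b.txt, d.txt}
After op 12 (git add c.txt): modified={d.txt} staged={b.txt, c.txt, d.txt}
After op 13 (modify b.txt): modified={b.txt, d.txt} staged={b.txt, c.txt, d.txt}
After op 14 (modify d.txt): modified={b.txt, d.txt} staged={b.txt, c.txt, d.txt}
After op 15 (git reset a.txt): modified={b.txt, d.txt} staged={b.txt, c.txt, d.txt}
After op 16 (git reset b.txt): modified={b.txt, d.txt} staged={c.txt, d.txt}
After op 17 (modify c.txt): modified={b.txt, c.txt, d.txt} staged={c.txt, d.txt}
After op 18 (git reset a.txt): modified={b.txt, c.txt, d.txt} staged={c.txt, d.txt}
After op 19 (modify a.txt): modified={a.txt, b.txt, c.txt, d.txt} staged={c.txt, d.txt}

Answer: a.txt, b.txt, c.txt, d.txt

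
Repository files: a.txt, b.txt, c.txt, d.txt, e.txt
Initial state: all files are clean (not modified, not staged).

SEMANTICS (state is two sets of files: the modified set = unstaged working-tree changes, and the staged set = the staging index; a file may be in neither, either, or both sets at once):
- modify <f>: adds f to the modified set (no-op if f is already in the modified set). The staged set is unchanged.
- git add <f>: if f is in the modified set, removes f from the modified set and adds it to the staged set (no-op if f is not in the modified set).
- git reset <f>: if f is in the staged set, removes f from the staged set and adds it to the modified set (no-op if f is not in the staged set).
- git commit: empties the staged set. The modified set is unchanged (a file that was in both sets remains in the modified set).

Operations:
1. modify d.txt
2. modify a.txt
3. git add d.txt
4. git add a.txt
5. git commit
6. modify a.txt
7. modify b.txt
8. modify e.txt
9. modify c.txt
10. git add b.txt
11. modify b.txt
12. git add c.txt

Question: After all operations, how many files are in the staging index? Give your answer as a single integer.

After op 1 (modify d.txt): modified={d.txt} staged={none}
After op 2 (modify a.txt): modified={a.txt, d.txt} staged={none}
After op 3 (git add d.txt): modified={a.txt} staged={d.txt}
After op 4 (git add a.txt): modified={none} staged={a.txt, d.txt}
After op 5 (git commit): modified={none} staged={none}
After op 6 (modify a.txt): modified={a.txt} staged={none}
After op 7 (modify b.txt): modified={a.txt, b.txt} staged={none}
After op 8 (modify e.txt): modified={a.txt, b.txt, e.txt} staged={none}
After op 9 (modify c.txt): modified={a.txt, b.txt, c.txt, e.txt} staged={none}
After op 10 (git add b.txt): modified={a.txt, c.txt, e.txt} staged={b.txt}
After op 11 (modify b.txt): modified={a.txt, b.txt, c.txt, e.txt} staged={b.txt}
After op 12 (git add c.txt): modified={a.txt, b.txt, e.txt} staged={b.txt, c.txt}
Final staged set: {b.txt, c.txt} -> count=2

Answer: 2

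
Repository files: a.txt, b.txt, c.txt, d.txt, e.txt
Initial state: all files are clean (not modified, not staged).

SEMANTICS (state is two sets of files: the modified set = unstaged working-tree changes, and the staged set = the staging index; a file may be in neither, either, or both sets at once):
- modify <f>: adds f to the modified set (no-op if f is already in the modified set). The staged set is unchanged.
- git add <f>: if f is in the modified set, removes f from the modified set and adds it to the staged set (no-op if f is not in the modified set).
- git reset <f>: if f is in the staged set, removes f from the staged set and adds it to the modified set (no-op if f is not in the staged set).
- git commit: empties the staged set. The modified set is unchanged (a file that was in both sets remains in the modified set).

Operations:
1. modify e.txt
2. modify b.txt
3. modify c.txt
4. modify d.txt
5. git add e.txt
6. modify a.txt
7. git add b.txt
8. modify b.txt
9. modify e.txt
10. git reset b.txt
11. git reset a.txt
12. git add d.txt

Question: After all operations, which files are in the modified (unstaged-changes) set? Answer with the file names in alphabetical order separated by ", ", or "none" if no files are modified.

After op 1 (modify e.txt): modified={e.txt} staged={none}
After op 2 (modify b.txt): modified={b.txt, e.txt} staged={none}
After op 3 (modify c.txt): modified={b.txt, c.txt, e.txt} staged={none}
After op 4 (modify d.txt): modified={b.txt, c.txt, d.txt, e.txt} staged={none}
After op 5 (git add e.txt): modified={b.txt, c.txt, d.txt} staged={e.txt}
After op 6 (modify a.txt): modified={a.txt, b.txt, c.txt, d.txt} staged={e.txt}
After op 7 (git add b.txt): modified={a.txt, c.txt, d.txt} staged={b.txt, e.txt}
After op 8 (modify b.txt): modified={a.txt, b.txt, c.txt, d.txt} staged={b.txt, e.txt}
After op 9 (modify e.txt): modified={a.txt, b.txt, c.txt, d.txt, e.txt} staged={b.txt, e.txt}
After op 10 (git reset b.txt): modified={a.txt, b.txt, c.txt, d.txt, e.txt} staged={e.txt}
After op 11 (git reset a.txt): modified={a.txt, b.txt, c.txt, d.txt, e.txt} staged={e.txt}
After op 12 (git add d.txt): modified={a.txt, b.txt, c.txt, e.txt} staged={d.txt, e.txt}

Answer: a.txt, b.txt, c.txt, e.txt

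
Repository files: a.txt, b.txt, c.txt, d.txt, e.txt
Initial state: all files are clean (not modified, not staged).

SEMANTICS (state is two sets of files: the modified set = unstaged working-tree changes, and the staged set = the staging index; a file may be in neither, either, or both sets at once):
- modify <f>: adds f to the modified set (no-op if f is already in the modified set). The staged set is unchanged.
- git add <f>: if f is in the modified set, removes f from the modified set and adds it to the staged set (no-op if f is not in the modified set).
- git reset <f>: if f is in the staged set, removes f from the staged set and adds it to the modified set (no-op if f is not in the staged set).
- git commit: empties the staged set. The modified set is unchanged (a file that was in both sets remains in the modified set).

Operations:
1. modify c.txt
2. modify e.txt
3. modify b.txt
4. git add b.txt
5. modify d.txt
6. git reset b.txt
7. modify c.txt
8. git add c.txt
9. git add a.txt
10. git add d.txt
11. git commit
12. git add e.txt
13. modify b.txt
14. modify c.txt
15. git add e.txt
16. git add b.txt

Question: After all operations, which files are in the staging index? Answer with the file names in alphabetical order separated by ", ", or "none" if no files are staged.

After op 1 (modify c.txt): modified={c.txt} staged={none}
After op 2 (modify e.txt): modified={c.txt, e.txt} staged={none}
After op 3 (modify b.txt): modified={b.txt, c.txt, e.txt} staged={none}
After op 4 (git add b.txt): modified={c.txt, e.txt} staged={b.txt}
After op 5 (modify d.txt): modified={c.txt, d.txt, e.txt} staged={b.txt}
After op 6 (git reset b.txt): modified={b.txt, c.txt, d.txt, e.txt} staged={none}
After op 7 (modify c.txt): modified={b.txt, c.txt, d.txt, e.txt} staged={none}
After op 8 (git add c.txt): modified={b.txt, d.txt, e.txt} staged={c.txt}
After op 9 (git add a.txt): modified={b.txt, d.txt, e.txt} staged={c.txt}
After op 10 (git add d.txt): modified={b.txt, e.txt} staged={c.txt, d.txt}
After op 11 (git commit): modified={b.txt, e.txt} staged={none}
After op 12 (git add e.txt): modified={b.txt} staged={e.txt}
After op 13 (modify b.txt): modified={b.txt} staged={e.txt}
After op 14 (modify c.txt): modified={b.txt, c.txt} staged={e.txt}
After op 15 (git add e.txt): modified={b.txt, c.txt} staged={e.txt}
After op 16 (git add b.txt): modified={c.txt} staged={b.txt, e.txt}

Answer: b.txt, e.txt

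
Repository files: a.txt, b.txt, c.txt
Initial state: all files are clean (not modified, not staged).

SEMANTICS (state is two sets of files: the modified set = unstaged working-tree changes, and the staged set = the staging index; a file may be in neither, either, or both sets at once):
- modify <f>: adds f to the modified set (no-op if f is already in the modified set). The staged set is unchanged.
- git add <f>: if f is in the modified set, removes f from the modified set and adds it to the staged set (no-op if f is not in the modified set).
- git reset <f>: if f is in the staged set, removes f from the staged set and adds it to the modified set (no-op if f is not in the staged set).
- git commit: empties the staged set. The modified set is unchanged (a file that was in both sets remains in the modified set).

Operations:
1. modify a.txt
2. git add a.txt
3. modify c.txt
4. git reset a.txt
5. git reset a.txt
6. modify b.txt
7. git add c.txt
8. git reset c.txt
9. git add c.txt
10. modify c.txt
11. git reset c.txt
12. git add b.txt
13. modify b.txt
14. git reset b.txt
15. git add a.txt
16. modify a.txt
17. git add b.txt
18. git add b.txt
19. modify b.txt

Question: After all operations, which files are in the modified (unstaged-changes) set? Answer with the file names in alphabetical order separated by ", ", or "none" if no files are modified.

Answer: a.txt, b.txt, c.txt

Derivation:
After op 1 (modify a.txt): modified={a.txt} staged={none}
After op 2 (git add a.txt): modified={none} staged={a.txt}
After op 3 (modify c.txt): modified={c.txt} staged={a.txt}
After op 4 (git reset a.txt): modified={a.txt, c.txt} staged={none}
After op 5 (git reset a.txt): modified={a.txt, c.txt} staged={none}
After op 6 (modify b.txt): modified={a.txt, b.txt, c.txt} staged={none}
After op 7 (git add c.txt): modified={a.txt, b.txt} staged={c.txt}
After op 8 (git reset c.txt): modified={a.txt, b.txt, c.txt} staged={none}
After op 9 (git add c.txt): modified={a.txt, b.txt} staged={c.txt}
After op 10 (modify c.txt): modified={a.txt, b.txt, c.txt} staged={c.txt}
After op 11 (git reset c.txt): modified={a.txt, b.txt, c.txt} staged={none}
After op 12 (git add b.txt): modified={a.txt, c.txt} staged={b.txt}
After op 13 (modify b.txt): modified={a.txt, b.txt, c.txt} staged={b.txt}
After op 14 (git reset b.txt): modified={a.txt, b.txt, c.txt} staged={none}
After op 15 (git add a.txt): modified={b.txt, c.txt} staged={a.txt}
After op 16 (modify a.txt): modified={a.txt, b.txt, c.txt} staged={a.txt}
After op 17 (git add b.txt): modified={a.txt, c.txt} staged={a.txt, b.txt}
After op 18 (git add b.txt): modified={a.txt, c.txt} staged={a.txt, b.txt}
After op 19 (modify b.txt): modified={a.txt, b.txt, c.txt} staged={a.txt, b.txt}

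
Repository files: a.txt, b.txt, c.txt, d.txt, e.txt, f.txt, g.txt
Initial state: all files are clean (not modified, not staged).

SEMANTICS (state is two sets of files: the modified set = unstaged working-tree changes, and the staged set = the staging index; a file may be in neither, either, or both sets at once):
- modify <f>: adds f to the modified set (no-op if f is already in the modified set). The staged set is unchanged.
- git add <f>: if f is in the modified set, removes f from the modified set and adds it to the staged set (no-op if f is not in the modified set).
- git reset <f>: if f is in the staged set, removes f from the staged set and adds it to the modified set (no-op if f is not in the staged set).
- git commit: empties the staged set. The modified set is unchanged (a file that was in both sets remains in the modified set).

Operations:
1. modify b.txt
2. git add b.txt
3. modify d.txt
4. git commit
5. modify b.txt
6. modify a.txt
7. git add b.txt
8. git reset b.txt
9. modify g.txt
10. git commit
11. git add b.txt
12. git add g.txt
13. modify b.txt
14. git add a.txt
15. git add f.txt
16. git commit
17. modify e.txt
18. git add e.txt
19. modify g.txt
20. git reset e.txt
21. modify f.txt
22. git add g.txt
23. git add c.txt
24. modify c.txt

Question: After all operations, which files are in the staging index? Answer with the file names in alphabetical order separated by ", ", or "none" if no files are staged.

Answer: g.txt

Derivation:
After op 1 (modify b.txt): modified={b.txt} staged={none}
After op 2 (git add b.txt): modified={none} staged={b.txt}
After op 3 (modify d.txt): modified={d.txt} staged={b.txt}
After op 4 (git commit): modified={d.txt} staged={none}
After op 5 (modify b.txt): modified={b.txt, d.txt} staged={none}
After op 6 (modify a.txt): modified={a.txt, b.txt, d.txt} staged={none}
After op 7 (git add b.txt): modified={a.txt, d.txt} staged={b.txt}
After op 8 (git reset b.txt): modified={a.txt, b.txt, d.txt} staged={none}
After op 9 (modify g.txt): modified={a.txt, b.txt, d.txt, g.txt} staged={none}
After op 10 (git commit): modified={a.txt, b.txt, d.txt, g.txt} staged={none}
After op 11 (git add b.txt): modified={a.txt, d.txt, g.txt} staged={b.txt}
After op 12 (git add g.txt): modified={a.txt, d.txt} staged={b.txt, g.txt}
After op 13 (modify b.txt): modified={a.txt, b.txt, d.txt} staged={b.txt, g.txt}
After op 14 (git add a.txt): modified={b.txt, d.txt} staged={a.txt, b.txt, g.txt}
After op 15 (git add f.txt): modified={b.txt, d.txt} staged={a.txt, b.txt, g.txt}
After op 16 (git commit): modified={b.txt, d.txt} staged={none}
After op 17 (modify e.txt): modified={b.txt, d.txt, e.txt} staged={none}
After op 18 (git add e.txt): modified={b.txt, d.txt} staged={e.txt}
After op 19 (modify g.txt): modified={b.txt, d.txt, g.txt} staged={e.txt}
After op 20 (git reset e.txt): modified={b.txt, d.txt, e.txt, g.txt} staged={none}
After op 21 (modify f.txt): modified={b.txt, d.txt, e.txt, f.txt, g.txt} staged={none}
After op 22 (git add g.txt): modified={b.txt, d.txt, e.txt, f.txt} staged={g.txt}
After op 23 (git add c.txt): modified={b.txt, d.txt, e.txt, f.txt} staged={g.txt}
After op 24 (modify c.txt): modified={b.txt, c.txt, d.txt, e.txt, f.txt} staged={g.txt}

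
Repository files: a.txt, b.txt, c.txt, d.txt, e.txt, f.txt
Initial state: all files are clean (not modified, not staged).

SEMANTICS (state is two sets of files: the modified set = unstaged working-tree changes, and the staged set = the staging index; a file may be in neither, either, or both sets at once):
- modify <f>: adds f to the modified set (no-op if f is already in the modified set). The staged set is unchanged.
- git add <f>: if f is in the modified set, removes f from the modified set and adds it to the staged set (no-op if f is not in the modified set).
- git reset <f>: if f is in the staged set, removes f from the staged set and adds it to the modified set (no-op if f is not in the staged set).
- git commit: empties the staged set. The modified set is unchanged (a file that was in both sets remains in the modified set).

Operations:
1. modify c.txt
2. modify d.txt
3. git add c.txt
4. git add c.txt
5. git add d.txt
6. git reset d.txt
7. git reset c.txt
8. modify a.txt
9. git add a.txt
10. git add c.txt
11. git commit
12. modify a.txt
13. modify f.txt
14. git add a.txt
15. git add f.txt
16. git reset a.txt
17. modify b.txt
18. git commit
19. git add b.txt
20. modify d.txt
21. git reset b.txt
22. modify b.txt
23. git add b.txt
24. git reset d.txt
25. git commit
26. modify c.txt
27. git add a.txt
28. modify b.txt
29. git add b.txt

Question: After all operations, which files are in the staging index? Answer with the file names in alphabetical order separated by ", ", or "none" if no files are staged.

Answer: a.txt, b.txt

Derivation:
After op 1 (modify c.txt): modified={c.txt} staged={none}
After op 2 (modify d.txt): modified={c.txt, d.txt} staged={none}
After op 3 (git add c.txt): modified={d.txt} staged={c.txt}
After op 4 (git add c.txt): modified={d.txt} staged={c.txt}
After op 5 (git add d.txt): modified={none} staged={c.txt, d.txt}
After op 6 (git reset d.txt): modified={d.txt} staged={c.txt}
After op 7 (git reset c.txt): modified={c.txt, d.txt} staged={none}
After op 8 (modify a.txt): modified={a.txt, c.txt, d.txt} staged={none}
After op 9 (git add a.txt): modified={c.txt, d.txt} staged={a.txt}
After op 10 (git add c.txt): modified={d.txt} staged={a.txt, c.txt}
After op 11 (git commit): modified={d.txt} staged={none}
After op 12 (modify a.txt): modified={a.txt, d.txt} staged={none}
After op 13 (modify f.txt): modified={a.txt, d.txt, f.txt} staged={none}
After op 14 (git add a.txt): modified={d.txt, f.txt} staged={a.txt}
After op 15 (git add f.txt): modified={d.txt} staged={a.txt, f.txt}
After op 16 (git reset a.txt): modified={a.txt, d.txt} staged={f.txt}
After op 17 (modify b.txt): modified={a.txt, b.txt, d.txt} staged={f.txt}
After op 18 (git commit): modified={a.txt, b.txt, d.txt} staged={none}
After op 19 (git add b.txt): modified={a.txt, d.txt} staged={b.txt}
After op 20 (modify d.txt): modified={a.txt, d.txt} staged={b.txt}
After op 21 (git reset b.txt): modified={a.txt, b.txt, d.txt} staged={none}
After op 22 (modify b.txt): modified={a.txt, b.txt, d.txt} staged={none}
After op 23 (git add b.txt): modified={a.txt, d.txt} staged={b.txt}
After op 24 (git reset d.txt): modified={a.txt, d.txt} staged={b.txt}
After op 25 (git commit): modified={a.txt, d.txt} staged={none}
After op 26 (modify c.txt): modified={a.txt, c.txt, d.txt} staged={none}
After op 27 (git add a.txt): modified={c.txt, d.txt} staged={a.txt}
After op 28 (modify b.txt): modified={b.txt, c.txt, d.txt} staged={a.txt}
After op 29 (git add b.txt): modified={c.txt, d.txt} staged={a.txt, b.txt}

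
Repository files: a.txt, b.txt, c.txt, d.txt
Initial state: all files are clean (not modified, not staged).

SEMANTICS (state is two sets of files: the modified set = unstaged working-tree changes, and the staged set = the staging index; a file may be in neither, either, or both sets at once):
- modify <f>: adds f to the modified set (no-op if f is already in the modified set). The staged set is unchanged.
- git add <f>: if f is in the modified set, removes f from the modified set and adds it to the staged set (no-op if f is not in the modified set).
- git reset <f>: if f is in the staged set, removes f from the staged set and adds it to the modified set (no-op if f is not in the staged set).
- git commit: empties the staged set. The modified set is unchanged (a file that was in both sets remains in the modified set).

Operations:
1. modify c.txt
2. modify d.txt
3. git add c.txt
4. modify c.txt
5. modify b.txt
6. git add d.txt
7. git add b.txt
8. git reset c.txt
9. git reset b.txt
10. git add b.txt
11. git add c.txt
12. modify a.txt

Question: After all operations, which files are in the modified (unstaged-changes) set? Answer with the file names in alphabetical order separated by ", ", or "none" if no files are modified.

Answer: a.txt

Derivation:
After op 1 (modify c.txt): modified={c.txt} staged={none}
After op 2 (modify d.txt): modified={c.txt, d.txt} staged={none}
After op 3 (git add c.txt): modified={d.txt} staged={c.txt}
After op 4 (modify c.txt): modified={c.txt, d.txt} staged={c.txt}
After op 5 (modify b.txt): modified={b.txt, c.txt, d.txt} staged={c.txt}
After op 6 (git add d.txt): modified={b.txt, c.txt} staged={c.txt, d.txt}
After op 7 (git add b.txt): modified={c.txt} staged={b.txt, c.txt, d.txt}
After op 8 (git reset c.txt): modified={c.txt} staged={b.txt, d.txt}
After op 9 (git reset b.txt): modified={b.txt, c.txt} staged={d.txt}
After op 10 (git add b.txt): modified={c.txt} staged={b.txt, d.txt}
After op 11 (git add c.txt): modified={none} staged={b.txt, c.txt, d.txt}
After op 12 (modify a.txt): modified={a.txt} staged={b.txt, c.txt, d.txt}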